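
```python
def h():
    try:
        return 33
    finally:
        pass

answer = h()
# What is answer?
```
33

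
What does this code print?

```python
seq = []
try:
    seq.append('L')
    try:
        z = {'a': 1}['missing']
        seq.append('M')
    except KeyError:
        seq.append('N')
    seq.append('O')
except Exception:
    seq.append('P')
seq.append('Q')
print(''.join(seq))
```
LNOQ

Inner exception caught by inner handler, outer continues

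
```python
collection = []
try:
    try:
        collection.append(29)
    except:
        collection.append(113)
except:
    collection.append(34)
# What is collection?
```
[29]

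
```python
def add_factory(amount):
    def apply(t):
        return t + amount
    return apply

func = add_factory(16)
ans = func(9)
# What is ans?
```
25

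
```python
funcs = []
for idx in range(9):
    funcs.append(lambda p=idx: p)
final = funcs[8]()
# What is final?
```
8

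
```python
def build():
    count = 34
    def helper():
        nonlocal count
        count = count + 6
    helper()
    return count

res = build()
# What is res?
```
40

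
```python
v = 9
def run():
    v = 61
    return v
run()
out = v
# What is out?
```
9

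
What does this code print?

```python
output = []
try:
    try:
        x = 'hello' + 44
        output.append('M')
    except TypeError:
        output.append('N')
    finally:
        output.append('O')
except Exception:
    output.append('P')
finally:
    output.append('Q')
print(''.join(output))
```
NOQ

Both finally blocks run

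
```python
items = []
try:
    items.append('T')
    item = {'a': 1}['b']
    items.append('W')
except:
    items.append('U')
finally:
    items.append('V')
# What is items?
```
['T', 'U', 'V']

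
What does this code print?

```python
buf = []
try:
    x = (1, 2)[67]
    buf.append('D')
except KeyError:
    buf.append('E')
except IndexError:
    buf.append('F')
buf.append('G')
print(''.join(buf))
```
FG

IndexError is caught by its specific handler, not KeyError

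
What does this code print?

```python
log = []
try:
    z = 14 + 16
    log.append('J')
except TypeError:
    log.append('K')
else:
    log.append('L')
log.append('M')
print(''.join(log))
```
JLM

else block runs when no exception occurs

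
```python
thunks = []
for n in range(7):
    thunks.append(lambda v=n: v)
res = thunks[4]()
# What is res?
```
4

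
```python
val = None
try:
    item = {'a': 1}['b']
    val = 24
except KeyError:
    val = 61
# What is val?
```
61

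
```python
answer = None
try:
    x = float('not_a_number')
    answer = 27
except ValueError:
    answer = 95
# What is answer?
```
95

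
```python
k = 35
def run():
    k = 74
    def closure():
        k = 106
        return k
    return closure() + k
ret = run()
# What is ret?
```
180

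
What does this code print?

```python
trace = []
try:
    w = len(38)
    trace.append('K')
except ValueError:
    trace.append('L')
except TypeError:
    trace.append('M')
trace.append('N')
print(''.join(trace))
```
MN

TypeError is caught by its specific handler, not ValueError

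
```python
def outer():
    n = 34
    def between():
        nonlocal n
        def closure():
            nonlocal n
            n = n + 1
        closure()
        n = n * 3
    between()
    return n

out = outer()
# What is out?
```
105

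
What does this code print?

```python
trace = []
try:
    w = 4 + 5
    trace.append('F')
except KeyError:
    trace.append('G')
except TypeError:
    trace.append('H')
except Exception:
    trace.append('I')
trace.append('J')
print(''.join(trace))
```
FJ

No exception, try block completes normally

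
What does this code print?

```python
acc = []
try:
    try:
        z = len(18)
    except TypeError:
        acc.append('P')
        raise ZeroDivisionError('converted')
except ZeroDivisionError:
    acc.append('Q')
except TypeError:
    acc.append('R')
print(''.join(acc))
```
PQ

New ZeroDivisionError raised, caught by outer ZeroDivisionError handler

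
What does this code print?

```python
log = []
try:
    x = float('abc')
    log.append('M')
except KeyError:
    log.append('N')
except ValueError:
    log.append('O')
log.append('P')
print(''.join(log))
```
OP

ValueError is caught by its specific handler, not KeyError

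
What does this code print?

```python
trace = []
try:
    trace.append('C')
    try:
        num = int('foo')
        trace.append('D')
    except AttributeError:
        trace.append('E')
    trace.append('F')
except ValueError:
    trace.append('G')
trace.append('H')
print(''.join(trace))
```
CGH

Inner handler doesn't match, propagates to outer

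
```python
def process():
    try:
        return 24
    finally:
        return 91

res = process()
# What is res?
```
91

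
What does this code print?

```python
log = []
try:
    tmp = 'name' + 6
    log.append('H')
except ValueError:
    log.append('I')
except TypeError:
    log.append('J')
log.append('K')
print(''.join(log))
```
JK

TypeError is caught by its specific handler, not ValueError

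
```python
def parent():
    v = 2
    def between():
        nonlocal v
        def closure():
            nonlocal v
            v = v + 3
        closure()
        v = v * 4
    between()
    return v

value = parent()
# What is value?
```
20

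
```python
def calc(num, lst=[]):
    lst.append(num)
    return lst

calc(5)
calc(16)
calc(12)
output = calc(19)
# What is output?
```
[5, 16, 12, 19]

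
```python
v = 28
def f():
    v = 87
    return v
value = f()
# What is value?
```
87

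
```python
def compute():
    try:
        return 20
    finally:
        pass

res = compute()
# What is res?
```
20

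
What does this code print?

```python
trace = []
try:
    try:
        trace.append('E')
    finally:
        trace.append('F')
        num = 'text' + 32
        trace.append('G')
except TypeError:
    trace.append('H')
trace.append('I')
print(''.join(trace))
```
EFHI

Exception in inner finally caught by outer except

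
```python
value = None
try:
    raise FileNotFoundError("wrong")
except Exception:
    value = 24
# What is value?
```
24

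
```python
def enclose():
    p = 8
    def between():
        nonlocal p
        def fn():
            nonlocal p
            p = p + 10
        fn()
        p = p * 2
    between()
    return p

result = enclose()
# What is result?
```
36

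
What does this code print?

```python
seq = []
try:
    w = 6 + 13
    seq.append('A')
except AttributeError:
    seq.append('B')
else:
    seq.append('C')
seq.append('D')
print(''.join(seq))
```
ACD

else block runs when no exception occurs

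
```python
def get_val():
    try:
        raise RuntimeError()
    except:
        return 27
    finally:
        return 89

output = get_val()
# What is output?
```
89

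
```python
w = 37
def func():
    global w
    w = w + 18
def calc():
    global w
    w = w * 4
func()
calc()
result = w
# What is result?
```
220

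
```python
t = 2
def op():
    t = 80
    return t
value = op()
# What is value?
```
80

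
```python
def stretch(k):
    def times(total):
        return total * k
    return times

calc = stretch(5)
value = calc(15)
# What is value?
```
75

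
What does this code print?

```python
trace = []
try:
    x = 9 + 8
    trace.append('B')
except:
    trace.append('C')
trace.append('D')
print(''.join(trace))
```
BD

No exception, try block completes normally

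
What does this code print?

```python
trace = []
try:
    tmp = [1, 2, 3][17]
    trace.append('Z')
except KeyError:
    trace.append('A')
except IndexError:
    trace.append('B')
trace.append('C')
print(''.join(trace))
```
BC

IndexError is caught by its specific handler, not KeyError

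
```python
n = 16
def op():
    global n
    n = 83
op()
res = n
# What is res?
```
83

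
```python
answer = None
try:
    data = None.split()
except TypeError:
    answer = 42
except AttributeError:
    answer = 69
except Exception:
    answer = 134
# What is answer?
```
69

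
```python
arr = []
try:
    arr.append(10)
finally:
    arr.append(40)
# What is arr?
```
[10, 40]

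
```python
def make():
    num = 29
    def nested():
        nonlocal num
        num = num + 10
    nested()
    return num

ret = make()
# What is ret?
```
39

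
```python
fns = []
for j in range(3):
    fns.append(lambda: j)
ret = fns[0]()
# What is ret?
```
2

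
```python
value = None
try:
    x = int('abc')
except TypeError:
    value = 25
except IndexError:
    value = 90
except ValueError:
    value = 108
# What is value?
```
108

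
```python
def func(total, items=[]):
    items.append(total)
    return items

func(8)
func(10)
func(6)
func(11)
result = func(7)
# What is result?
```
[8, 10, 6, 11, 7]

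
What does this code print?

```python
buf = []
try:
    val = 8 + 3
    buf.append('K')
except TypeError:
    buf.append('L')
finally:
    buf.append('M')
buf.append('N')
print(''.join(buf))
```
KMN

finally runs after normal execution too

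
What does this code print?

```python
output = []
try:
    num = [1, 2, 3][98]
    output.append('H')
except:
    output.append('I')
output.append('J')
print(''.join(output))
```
IJ

Exception raised in try, caught by bare except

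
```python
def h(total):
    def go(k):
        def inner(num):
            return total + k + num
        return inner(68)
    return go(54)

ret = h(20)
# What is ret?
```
142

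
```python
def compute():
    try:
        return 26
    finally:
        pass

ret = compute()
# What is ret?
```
26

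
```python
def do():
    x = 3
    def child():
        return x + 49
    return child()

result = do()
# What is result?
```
52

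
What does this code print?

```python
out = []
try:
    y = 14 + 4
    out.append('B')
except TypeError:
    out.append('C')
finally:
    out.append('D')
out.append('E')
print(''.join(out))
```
BDE

finally runs after normal execution too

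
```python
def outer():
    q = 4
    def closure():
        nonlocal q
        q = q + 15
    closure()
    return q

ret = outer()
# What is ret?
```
19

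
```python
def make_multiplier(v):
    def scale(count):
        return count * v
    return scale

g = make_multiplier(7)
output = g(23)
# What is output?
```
161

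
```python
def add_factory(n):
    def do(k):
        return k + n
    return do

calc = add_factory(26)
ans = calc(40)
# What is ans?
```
66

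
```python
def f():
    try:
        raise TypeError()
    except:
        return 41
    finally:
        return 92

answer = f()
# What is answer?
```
92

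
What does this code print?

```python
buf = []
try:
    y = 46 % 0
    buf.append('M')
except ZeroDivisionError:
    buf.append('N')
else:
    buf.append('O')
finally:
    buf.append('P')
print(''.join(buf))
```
NP

Exception: except runs, else skipped, finally runs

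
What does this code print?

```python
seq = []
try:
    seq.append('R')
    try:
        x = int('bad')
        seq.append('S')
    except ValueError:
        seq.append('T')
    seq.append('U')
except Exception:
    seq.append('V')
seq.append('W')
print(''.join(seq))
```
RTUW

Inner exception caught by inner handler, outer continues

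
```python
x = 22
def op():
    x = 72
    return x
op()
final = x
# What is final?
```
22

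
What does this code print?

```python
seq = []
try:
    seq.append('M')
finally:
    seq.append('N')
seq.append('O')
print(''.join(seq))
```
MNO

try/finally without except, no exception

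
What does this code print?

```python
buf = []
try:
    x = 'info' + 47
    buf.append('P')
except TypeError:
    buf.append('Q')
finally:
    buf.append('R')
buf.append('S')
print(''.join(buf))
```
QRS

finally always runs, even after exception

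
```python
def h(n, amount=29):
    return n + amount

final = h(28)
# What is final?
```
57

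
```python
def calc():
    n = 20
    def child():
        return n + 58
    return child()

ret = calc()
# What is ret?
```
78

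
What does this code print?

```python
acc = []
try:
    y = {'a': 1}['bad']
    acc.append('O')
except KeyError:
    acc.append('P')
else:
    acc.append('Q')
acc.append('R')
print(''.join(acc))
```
PR

else block skipped when exception is caught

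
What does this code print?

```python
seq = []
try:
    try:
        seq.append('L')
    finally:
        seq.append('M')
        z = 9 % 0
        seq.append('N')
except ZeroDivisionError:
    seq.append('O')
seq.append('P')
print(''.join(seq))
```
LMOP

Exception in inner finally caught by outer except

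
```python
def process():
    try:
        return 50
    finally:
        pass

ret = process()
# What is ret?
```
50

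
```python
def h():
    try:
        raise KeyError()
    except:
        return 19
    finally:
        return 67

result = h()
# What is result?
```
67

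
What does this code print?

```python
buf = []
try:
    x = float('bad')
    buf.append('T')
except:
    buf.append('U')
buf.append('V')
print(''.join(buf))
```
UV

Exception raised in try, caught by bare except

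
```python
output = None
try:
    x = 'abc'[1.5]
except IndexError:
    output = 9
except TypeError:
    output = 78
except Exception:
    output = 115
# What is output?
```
78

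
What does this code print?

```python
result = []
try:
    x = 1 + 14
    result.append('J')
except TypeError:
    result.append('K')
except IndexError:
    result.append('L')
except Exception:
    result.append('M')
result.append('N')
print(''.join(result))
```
JN

No exception, try block completes normally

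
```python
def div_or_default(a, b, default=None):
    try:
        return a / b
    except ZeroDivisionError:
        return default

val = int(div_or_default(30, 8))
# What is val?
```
3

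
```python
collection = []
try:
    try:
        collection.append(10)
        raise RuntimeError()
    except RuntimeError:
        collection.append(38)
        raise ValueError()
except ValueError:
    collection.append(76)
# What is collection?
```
[10, 38, 76]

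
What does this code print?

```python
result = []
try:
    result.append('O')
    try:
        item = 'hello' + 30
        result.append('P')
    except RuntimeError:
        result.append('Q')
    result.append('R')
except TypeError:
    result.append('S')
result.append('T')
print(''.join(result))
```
OST

Inner handler doesn't match, propagates to outer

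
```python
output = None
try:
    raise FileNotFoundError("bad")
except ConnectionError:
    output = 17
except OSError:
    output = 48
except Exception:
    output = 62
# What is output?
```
48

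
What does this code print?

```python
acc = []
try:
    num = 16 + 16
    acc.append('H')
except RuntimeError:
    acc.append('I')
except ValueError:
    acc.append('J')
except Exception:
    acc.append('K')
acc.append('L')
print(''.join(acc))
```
HL

No exception, try block completes normally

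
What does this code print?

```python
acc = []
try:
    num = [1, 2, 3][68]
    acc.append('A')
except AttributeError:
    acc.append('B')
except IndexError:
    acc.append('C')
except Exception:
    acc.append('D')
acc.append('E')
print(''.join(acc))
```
CE

IndexError matches before generic Exception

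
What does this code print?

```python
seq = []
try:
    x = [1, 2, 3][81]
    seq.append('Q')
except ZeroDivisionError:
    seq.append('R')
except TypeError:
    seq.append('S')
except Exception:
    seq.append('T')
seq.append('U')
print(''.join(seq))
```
TU

IndexError not specifically caught, falls to Exception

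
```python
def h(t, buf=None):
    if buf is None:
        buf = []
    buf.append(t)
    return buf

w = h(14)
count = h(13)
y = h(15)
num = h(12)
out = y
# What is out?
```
[15]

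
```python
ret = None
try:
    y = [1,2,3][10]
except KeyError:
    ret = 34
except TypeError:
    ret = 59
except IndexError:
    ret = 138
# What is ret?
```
138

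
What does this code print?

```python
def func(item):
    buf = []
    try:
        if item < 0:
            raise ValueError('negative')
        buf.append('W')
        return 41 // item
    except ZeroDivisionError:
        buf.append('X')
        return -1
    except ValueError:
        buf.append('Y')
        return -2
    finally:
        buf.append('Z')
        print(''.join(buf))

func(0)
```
WXZ

item=0 causes ZeroDivisionError, caught, finally prints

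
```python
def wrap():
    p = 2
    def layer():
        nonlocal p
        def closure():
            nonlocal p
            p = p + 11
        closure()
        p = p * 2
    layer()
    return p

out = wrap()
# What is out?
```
26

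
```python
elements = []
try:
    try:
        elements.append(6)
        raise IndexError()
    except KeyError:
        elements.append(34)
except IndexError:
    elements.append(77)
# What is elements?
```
[6, 77]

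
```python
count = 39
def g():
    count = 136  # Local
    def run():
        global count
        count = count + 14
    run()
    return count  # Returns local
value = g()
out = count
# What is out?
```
53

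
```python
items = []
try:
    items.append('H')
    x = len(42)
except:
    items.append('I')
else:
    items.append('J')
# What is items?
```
['H', 'I']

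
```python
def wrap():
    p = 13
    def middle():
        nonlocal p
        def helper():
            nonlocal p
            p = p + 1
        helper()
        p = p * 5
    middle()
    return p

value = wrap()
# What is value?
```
70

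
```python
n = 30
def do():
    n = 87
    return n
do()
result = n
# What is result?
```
30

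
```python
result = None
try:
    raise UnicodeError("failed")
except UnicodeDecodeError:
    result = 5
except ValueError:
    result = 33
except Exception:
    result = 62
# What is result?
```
33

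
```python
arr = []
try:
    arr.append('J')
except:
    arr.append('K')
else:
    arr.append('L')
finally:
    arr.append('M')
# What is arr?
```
['J', 'L', 'M']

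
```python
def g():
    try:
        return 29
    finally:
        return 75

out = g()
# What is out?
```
75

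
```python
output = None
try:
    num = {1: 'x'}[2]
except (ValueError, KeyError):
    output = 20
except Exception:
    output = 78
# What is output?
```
20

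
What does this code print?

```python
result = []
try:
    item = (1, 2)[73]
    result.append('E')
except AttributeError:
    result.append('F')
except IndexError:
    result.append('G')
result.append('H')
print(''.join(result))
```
GH

IndexError is caught by its specific handler, not AttributeError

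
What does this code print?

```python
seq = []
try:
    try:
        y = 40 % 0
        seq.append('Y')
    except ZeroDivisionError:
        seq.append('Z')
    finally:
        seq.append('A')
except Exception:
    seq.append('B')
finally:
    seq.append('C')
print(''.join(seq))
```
ZAC

Both finally blocks run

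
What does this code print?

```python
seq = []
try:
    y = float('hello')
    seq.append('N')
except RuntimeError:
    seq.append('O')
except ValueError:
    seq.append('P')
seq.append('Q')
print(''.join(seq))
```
PQ

ValueError is caught by its specific handler, not RuntimeError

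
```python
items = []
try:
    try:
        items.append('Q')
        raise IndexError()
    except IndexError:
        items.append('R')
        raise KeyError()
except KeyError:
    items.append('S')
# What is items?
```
['Q', 'R', 'S']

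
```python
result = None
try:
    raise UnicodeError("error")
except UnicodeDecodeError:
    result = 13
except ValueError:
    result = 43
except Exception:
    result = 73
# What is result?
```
43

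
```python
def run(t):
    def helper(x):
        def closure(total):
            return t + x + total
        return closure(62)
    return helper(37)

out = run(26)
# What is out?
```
125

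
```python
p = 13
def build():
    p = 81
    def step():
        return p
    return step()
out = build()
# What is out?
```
81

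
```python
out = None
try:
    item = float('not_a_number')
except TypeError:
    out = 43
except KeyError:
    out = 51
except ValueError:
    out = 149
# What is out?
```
149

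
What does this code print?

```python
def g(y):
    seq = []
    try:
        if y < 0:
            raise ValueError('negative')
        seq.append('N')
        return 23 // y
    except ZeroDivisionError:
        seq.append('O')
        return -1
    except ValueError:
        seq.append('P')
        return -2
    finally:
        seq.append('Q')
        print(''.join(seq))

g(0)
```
NOQ

y=0 causes ZeroDivisionError, caught, finally prints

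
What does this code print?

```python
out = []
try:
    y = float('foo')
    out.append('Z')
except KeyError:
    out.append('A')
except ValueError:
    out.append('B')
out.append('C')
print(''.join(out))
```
BC

ValueError is caught by its specific handler, not KeyError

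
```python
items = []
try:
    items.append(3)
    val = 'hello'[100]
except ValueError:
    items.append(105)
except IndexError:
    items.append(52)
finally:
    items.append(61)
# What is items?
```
[3, 52, 61]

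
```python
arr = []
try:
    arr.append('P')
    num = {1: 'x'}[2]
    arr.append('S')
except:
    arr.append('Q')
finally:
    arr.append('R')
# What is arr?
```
['P', 'Q', 'R']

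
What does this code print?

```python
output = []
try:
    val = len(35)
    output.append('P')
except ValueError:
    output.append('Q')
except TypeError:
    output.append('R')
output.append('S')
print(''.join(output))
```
RS

TypeError is caught by its specific handler, not ValueError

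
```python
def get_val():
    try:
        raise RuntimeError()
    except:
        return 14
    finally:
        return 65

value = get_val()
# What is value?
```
65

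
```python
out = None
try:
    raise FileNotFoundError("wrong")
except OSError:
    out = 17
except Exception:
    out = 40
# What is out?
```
17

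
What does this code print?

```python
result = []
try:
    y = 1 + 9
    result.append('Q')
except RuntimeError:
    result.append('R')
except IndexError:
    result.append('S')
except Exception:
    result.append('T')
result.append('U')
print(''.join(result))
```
QU

No exception, try block completes normally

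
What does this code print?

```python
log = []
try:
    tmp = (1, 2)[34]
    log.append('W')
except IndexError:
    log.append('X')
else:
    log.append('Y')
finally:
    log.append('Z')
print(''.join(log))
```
XZ

Exception: except runs, else skipped, finally runs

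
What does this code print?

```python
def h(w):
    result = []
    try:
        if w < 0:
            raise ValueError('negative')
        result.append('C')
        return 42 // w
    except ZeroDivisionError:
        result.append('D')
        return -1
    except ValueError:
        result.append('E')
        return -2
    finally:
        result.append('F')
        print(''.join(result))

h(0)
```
CDF

w=0 causes ZeroDivisionError, caught, finally prints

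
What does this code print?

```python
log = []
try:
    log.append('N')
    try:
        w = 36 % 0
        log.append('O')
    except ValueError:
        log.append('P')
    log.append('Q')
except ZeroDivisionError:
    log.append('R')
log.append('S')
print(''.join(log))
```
NRS

Inner handler doesn't match, propagates to outer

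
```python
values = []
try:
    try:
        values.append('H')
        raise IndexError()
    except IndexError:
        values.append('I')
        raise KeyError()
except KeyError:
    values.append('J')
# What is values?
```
['H', 'I', 'J']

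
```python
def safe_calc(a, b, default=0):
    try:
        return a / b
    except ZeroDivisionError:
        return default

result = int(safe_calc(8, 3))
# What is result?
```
2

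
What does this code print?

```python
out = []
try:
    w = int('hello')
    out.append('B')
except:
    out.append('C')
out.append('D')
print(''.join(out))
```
CD

Exception raised in try, caught by bare except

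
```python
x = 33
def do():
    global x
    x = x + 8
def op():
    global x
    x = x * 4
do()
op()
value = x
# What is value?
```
164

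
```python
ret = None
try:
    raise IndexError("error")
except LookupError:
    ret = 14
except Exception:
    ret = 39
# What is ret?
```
14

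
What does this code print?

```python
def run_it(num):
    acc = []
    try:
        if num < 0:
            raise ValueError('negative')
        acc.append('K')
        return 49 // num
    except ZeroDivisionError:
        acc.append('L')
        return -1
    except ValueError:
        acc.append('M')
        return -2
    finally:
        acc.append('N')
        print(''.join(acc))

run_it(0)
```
KLN

num=0 causes ZeroDivisionError, caught, finally prints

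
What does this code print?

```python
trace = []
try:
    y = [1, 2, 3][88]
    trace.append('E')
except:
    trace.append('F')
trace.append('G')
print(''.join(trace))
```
FG

Exception raised in try, caught by bare except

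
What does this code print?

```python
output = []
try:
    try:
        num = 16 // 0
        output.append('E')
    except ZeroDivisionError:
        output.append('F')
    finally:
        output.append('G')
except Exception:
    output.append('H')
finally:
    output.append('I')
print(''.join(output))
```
FGI

Both finally blocks run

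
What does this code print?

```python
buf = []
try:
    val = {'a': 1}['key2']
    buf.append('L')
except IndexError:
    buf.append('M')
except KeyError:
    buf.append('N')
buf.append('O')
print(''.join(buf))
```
NO

KeyError is caught by its specific handler, not IndexError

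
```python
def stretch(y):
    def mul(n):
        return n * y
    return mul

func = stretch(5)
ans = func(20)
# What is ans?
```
100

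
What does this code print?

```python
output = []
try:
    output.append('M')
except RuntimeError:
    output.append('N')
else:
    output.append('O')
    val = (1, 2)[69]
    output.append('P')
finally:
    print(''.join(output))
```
MO

Try succeeds, else appends 'O', IndexError in else is uncaught, finally prints before exception propagates ('P' never appended)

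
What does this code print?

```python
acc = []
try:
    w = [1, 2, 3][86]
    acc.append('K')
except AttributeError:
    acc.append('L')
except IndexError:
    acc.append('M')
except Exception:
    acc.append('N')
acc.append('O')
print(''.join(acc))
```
MO

IndexError matches before generic Exception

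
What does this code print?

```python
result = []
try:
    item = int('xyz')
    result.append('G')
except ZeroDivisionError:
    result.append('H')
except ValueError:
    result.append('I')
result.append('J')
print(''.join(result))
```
IJ

ValueError is caught by its specific handler, not ZeroDivisionError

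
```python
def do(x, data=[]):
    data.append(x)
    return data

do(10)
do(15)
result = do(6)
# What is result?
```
[10, 15, 6]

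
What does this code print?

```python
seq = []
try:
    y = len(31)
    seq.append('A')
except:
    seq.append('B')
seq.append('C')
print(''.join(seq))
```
BC

Exception raised in try, caught by bare except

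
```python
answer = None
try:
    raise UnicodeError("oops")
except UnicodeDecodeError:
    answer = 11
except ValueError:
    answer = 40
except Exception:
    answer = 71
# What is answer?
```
40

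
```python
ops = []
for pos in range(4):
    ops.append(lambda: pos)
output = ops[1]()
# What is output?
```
3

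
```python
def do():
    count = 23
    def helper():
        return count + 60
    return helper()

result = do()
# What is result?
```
83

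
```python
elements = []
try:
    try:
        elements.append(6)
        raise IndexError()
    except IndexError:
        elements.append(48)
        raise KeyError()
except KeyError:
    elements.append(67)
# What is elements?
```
[6, 48, 67]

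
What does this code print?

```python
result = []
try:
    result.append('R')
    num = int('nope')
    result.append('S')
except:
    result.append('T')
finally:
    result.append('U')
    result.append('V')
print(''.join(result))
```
RTUV

Code before exception runs, then except, then all of finally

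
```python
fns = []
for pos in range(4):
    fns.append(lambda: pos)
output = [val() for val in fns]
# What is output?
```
[3, 3, 3, 3]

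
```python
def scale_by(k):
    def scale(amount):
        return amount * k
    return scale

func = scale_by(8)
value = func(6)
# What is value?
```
48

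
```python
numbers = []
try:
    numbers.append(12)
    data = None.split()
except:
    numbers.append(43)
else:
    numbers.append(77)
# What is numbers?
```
[12, 43]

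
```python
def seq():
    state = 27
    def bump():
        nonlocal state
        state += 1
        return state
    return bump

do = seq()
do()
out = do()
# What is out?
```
29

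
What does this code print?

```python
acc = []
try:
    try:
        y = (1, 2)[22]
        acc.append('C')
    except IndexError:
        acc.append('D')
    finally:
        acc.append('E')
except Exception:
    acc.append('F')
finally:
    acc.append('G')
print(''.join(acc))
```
DEG

Both finally blocks run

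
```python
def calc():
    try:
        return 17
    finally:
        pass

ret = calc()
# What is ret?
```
17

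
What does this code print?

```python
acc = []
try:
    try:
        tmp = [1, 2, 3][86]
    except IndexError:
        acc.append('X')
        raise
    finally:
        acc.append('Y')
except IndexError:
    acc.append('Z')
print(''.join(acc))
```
XYZ

finally runs before re-raised exception propagates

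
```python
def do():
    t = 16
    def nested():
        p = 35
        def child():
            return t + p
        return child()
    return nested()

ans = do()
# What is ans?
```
51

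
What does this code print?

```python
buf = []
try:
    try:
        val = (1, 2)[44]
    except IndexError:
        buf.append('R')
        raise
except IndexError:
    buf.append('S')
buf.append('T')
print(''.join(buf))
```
RST

raise without argument re-raises current exception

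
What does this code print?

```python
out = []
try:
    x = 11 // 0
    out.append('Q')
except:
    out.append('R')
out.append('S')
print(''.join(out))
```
RS

Exception raised in try, caught by bare except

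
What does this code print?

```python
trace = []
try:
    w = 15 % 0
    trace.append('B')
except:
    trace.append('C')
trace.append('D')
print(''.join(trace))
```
CD

Exception raised in try, caught by bare except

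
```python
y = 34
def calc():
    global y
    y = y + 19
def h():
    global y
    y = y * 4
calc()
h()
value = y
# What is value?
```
212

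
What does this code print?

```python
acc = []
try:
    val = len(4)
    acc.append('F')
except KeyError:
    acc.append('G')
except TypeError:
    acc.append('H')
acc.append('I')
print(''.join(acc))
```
HI

TypeError is caught by its specific handler, not KeyError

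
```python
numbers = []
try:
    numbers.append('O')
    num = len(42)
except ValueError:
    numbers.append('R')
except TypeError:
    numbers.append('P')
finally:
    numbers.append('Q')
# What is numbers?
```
['O', 'P', 'Q']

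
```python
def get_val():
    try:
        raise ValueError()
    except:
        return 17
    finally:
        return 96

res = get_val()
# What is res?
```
96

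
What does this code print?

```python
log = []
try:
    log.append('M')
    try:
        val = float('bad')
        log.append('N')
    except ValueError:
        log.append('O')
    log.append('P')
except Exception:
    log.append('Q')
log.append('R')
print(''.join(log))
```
MOPR

Inner exception caught by inner handler, outer continues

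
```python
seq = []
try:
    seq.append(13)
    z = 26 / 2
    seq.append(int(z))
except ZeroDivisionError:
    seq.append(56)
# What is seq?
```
[13, 13]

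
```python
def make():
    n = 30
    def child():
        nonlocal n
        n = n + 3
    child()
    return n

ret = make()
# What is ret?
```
33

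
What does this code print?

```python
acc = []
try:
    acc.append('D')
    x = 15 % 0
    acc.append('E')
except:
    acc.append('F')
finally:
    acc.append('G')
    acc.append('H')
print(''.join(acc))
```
DFGH

Code before exception runs, then except, then all of finally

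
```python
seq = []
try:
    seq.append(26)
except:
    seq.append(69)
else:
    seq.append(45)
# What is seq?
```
[26, 45]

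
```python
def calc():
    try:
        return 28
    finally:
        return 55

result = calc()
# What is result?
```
55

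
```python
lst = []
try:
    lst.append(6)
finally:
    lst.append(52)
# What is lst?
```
[6, 52]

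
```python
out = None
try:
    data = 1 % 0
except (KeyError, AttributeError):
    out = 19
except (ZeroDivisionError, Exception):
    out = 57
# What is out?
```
57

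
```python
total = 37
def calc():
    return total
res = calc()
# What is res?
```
37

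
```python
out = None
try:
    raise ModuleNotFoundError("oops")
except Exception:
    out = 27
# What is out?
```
27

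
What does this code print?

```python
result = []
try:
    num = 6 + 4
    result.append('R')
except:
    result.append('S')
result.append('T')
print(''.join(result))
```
RT

No exception, try block completes normally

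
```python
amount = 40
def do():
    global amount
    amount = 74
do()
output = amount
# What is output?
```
74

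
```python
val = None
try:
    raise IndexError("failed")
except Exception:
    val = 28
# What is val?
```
28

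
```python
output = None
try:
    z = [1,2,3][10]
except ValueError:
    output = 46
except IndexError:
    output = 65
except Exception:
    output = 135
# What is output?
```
65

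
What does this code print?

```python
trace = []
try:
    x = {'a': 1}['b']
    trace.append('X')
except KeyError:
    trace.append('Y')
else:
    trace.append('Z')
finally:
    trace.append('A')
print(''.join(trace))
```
YA

Exception: except runs, else skipped, finally runs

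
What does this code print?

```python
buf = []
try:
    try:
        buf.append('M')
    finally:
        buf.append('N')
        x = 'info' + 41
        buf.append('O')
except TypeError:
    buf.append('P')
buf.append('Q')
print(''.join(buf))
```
MNPQ

Exception in inner finally caught by outer except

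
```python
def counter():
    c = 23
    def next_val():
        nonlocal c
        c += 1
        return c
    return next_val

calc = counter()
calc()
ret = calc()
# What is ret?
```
25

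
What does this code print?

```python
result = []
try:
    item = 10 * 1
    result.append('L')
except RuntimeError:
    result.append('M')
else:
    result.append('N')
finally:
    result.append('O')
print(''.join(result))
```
LNO

else runs before finally when no exception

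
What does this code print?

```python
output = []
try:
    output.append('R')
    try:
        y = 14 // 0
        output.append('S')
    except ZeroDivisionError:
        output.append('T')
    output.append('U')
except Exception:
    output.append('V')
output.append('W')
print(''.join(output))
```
RTUW

Inner exception caught by inner handler, outer continues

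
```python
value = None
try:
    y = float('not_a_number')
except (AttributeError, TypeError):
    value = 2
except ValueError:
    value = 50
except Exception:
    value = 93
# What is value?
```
50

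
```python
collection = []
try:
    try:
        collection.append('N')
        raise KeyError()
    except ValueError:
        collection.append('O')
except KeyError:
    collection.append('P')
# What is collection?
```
['N', 'P']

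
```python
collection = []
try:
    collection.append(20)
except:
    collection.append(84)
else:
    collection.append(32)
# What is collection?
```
[20, 32]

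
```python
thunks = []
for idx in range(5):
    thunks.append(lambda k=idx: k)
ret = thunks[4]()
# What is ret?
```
4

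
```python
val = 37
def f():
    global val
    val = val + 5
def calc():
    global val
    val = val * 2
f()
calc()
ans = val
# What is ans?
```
84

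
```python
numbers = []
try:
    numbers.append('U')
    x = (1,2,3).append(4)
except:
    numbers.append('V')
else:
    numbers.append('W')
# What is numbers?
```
['U', 'V']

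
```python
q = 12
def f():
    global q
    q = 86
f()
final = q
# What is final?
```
86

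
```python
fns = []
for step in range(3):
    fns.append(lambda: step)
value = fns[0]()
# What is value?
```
2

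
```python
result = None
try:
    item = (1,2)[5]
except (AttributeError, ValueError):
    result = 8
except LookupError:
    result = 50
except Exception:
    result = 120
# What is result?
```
50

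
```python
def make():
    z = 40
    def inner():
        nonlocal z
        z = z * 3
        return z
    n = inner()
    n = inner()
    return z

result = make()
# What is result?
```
360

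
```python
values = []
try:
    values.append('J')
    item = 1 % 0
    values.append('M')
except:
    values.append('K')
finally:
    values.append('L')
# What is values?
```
['J', 'K', 'L']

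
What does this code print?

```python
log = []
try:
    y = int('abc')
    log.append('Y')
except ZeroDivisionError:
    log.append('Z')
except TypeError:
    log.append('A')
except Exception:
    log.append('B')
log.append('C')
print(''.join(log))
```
BC

ValueError not specifically caught, falls to Exception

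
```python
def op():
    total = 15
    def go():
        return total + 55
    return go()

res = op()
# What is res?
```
70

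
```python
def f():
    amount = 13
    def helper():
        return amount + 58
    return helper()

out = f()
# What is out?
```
71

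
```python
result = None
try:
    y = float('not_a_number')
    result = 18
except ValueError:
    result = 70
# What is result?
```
70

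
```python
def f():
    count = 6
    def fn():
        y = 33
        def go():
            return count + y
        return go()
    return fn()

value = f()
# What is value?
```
39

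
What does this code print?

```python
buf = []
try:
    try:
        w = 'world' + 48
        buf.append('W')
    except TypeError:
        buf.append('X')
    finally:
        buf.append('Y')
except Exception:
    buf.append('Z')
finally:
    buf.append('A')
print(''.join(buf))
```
XYA

Both finally blocks run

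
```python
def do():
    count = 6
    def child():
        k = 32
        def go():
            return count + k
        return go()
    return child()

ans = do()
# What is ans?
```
38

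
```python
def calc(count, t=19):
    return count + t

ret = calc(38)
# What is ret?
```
57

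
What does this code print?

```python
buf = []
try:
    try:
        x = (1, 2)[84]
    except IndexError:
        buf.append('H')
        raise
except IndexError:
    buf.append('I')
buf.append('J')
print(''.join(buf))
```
HIJ

raise without argument re-raises current exception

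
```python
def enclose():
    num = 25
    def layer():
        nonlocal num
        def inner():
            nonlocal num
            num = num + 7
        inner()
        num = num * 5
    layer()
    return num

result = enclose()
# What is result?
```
160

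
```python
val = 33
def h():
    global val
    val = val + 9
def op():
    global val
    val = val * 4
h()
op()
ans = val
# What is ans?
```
168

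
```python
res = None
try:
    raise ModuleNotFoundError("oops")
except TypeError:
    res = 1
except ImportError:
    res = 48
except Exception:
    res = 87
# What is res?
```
48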